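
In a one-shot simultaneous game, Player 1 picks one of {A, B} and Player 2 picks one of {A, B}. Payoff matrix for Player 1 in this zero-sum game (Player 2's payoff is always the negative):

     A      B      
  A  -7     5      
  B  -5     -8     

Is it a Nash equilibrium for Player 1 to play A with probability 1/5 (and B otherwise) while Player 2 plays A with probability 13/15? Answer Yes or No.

Check Player 2's indifference given Player 1's mix p = 1/5:
  payoff from A = 27/5; payoff from B = 27/5 — equal.
Check Player 1's indifference given Player 2's mix q = 13/15:
  payoff from A = -27/5; payoff from B = -27/5 — equal.
Both players are indifferent, so neither can profitably deviate.

Yes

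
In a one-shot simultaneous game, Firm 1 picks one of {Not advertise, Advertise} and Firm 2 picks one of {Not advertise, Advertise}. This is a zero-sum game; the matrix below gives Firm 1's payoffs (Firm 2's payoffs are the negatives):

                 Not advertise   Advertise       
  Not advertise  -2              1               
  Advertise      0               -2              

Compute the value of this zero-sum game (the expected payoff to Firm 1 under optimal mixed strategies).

Firm 2's mix must leave Firm 1 indifferent between Not advertise and Advertise.
  Firm 1's expected payoff from Not advertise: q·(-2) + (1−q)·1 = -3q + 1
  Firm 1's expected payoff from Advertise: q·0 + (1−q)·(-2) = 2q - 2
  -3q + 1 = 2q - 2  ⇒  -5q = -3  ⇒  q = 3/5.
The value is Firm 1's expected payoff against this mix (using Not advertise): (3/5)·(-2) + (2/5)·1 = -4/5.

v = -4/5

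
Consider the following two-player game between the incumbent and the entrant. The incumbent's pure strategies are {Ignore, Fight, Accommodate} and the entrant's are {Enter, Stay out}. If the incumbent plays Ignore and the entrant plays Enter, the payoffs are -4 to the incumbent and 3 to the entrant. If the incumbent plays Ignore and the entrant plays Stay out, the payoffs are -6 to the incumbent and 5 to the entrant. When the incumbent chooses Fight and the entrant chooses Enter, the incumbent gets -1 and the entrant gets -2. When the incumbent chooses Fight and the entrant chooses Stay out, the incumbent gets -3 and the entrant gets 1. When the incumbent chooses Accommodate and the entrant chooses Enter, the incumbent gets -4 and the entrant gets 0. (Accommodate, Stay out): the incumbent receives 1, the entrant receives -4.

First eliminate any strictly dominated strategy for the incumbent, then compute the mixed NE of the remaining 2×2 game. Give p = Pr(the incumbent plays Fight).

The incumbent's strategy Ignore is strictly dominated by Fight: -1 > -4 and -3 > -6. Eliminate Ignore.
In a mixed equilibrium the entrant is indifferent between Enter and Stay out; this condition fixes p.
  the entrant's expected payoff from Enter: p·(-2) + (1−p)·0 = -2p
  the entrant's expected payoff from Stay out: p·1 + (1−p)·(-4) = 5p - 4
  -2p = 5p - 4  ⇒  -7p = -4  ⇒  p = 4/7.

p = 4/7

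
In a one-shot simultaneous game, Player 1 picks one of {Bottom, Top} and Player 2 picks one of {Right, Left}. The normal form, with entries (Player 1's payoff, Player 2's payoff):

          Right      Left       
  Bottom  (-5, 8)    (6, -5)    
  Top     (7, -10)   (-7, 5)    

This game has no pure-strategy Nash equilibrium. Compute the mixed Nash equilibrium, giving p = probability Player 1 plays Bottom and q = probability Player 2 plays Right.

p = 15/28, q = 13/25

Set Player 2's expected payoff from Right equal to that from Left:
  Player 2's payoff from Right: p·8 + (1−p)·(-10) = 18p - 10
  Player 2's payoff from Left: p·(-5) + (1−p)·5 = -10p + 5
  18p - 10 = -10p + 5  ⇒  28p = 15  ⇒  p = 15/28.
Player 2's mix must leave Player 1 indifferent between Bottom and Top.
  Player 1's payoff from Bottom: q·(-5) + (1−q)·6 = -11q + 6
  Player 1's payoff from Top: q·7 + (1−q)·(-7) = 14q - 7
  -11q + 6 = 14q - 7  ⇒  -25q = -13  ⇒  q = 13/25.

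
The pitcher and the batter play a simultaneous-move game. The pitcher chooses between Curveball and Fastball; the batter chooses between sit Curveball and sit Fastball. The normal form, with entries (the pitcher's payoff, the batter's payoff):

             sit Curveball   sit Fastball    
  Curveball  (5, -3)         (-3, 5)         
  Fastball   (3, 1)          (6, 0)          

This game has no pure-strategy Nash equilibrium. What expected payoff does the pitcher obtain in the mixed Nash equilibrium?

Set the pitcher's expected payoff from Curveball equal to that from Fastball:
  the pitcher's payoff to Curveball: q·5 + (1−q)·(-3) = 8q - 3
  the pitcher's payoff to Fastball: q·3 + (1−q)·6 = -3q + 6
  8q - 3 = -3q + 6  ⇒  11q = 9  ⇒  q = 9/11.
At equilibrium the pitcher is indifferent across rows, so the pitcher's payoff equals the payoff from Curveball: (9/11)·5 + (2/11)·(-3) = 39/11.

39/11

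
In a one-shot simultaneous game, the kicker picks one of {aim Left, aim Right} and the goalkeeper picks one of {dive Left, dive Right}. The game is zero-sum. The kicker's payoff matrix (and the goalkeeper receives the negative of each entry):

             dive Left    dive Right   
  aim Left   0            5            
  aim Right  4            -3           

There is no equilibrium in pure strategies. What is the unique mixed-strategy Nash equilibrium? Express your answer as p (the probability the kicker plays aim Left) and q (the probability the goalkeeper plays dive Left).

p = 7/12, q = 2/3

Set the goalkeeper's expected payoff from dive Left equal to that from dive Right:
  the goalkeeper's payoff to dive Left: p·0 + (1−p)·(-4) = 4p - 4
  the goalkeeper's payoff to dive Right: p·(-5) + (1−p)·3 = -8p + 3
  4p - 4 = -8p + 3  ⇒  12p = 7  ⇒  p = 7/12.
For the kicker to be willing to mix, the kicker must be indifferent between aim Left and aim Right, which pins down the goalkeeper's mix.
  the kicker's expected payoff from aim Left: q·0 + (1−q)·5 = -5q + 5
  the kicker's expected payoff from aim Right: q·4 + (1−q)·(-3) = 7q - 3
  -5q + 5 = 7q - 3  ⇒  -12q = -8  ⇒  q = 2/3.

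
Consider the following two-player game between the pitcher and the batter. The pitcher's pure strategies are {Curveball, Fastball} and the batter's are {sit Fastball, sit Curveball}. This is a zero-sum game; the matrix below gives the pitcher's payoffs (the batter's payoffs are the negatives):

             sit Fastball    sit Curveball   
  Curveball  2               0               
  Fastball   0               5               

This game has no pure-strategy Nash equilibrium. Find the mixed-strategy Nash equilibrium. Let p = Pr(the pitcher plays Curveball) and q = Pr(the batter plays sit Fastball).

p = 5/7, q = 5/7

The pitcher's mix must leave the batter indifferent between sit Fastball and sit Curveball.
  the batter's payoff from sit Fastball: p·(-2) + (1−p)·0 = -2p
  the batter's payoff from sit Curveball: p·0 + (1−p)·(-5) = 5p - 5
  -2p = 5p - 5  ⇒  -7p = -5  ⇒  p = 5/7.
Set the pitcher's expected payoff from Curveball equal to that from Fastball:
  the pitcher's payoff from Curveball: q·2 + (1−q)·0 = 2q
  the pitcher's payoff from Fastball: q·0 + (1−q)·5 = -5q + 5
  2q = -5q + 5  ⇒  7q = 5  ⇒  q = 5/7.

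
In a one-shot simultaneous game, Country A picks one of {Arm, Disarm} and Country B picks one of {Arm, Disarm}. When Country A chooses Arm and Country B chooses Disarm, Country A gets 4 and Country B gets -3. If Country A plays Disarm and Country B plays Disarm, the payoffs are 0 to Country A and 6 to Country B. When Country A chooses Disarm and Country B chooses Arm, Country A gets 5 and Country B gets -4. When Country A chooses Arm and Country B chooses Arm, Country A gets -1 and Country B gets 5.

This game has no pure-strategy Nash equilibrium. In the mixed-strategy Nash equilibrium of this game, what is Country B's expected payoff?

1

For Country B to be willing to mix, Country B must be indifferent between Arm and Disarm, which pins down Country A's mix.
  Country B's payoff to Arm: p·5 + (1−p)·(-4) = 9p - 4
  Country B's payoff to Disarm: p·(-3) + (1−p)·6 = -9p + 6
  9p - 4 = -9p + 6  ⇒  18p = 10  ⇒  p = 5/9.
At equilibrium Country B is indifferent across columns, so Country B's payoff equals the payoff from Arm: (5/9)·5 + (4/9)·(-4) = 1.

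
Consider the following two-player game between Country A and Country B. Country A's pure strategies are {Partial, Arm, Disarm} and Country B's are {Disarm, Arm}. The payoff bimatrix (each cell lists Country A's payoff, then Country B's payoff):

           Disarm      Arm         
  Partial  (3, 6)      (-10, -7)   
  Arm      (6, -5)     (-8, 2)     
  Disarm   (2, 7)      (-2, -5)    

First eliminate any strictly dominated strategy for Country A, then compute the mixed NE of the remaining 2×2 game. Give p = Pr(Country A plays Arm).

p = 12/19

Country A's strategy Partial is strictly dominated by Arm: 6 > 3 and -8 > -10. Eliminate Partial.
In a mixed equilibrium Country B is indifferent between Disarm and Arm; this condition fixes p.
  Country B's payoff from Disarm: p·(-5) + (1−p)·7 = -12p + 7
  Country B's payoff from Arm: p·2 + (1−p)·(-5) = 7p - 5
  -12p + 7 = 7p - 5  ⇒  -19p = -12  ⇒  p = 12/19.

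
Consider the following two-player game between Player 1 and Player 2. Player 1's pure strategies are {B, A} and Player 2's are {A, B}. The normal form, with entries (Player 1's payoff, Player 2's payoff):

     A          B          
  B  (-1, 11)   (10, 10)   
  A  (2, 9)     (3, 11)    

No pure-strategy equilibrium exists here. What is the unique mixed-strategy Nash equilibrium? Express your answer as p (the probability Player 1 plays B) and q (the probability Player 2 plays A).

For Player 2 to be willing to mix, Player 2 must be indifferent between A and B, which pins down Player 1's mix.
  Player 2's payoff to A: p·11 + (1−p)·9 = 2p + 9
  Player 2's payoff to B: p·10 + (1−p)·11 = -p + 11
  2p + 9 = -p + 11  ⇒  3p = 2  ⇒  p = 2/3.
Player 1's indifference between B and A determines Player 2's mixing probability q:
  Player 1's payoff from B: q·(-1) + (1−q)·10 = -11q + 10
  Player 1's payoff from A: q·2 + (1−q)·3 = -q + 3
  -11q + 10 = -q + 3  ⇒  -10q = -7  ⇒  q = 7/10.

p = 2/3, q = 7/10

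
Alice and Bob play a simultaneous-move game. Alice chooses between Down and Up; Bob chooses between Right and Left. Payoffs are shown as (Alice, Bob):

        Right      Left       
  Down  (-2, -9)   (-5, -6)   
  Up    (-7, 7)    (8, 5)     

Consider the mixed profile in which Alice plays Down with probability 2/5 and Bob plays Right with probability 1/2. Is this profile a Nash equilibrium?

No

Given Bob's mix q = 1/2, Alice's payoff from Down is -7/2 but from Up is 1/2. Alice strictly prefers Up, so Alice would not mix.
So the proposed profile is not a Nash equilibrium.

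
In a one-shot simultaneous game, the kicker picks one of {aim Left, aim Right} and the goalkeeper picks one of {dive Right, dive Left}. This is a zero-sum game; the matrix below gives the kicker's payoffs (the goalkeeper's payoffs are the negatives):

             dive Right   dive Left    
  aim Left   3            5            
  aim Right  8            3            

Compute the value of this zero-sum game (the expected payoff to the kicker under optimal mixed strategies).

v = 31/7

For the kicker to be willing to mix, the kicker must be indifferent between aim Left and aim Right, which pins down the goalkeeper's mix.
  the kicker's expected payoff from aim Left: q·3 + (1−q)·5 = -2q + 5
  the kicker's expected payoff from aim Right: q·8 + (1−q)·3 = 5q + 3
  -2q + 5 = 5q + 3  ⇒  -7q = -2  ⇒  q = 2/7.
The value is the kicker's expected payoff against this mix (using aim Left): (2/7)·3 + (5/7)·5 = 31/7.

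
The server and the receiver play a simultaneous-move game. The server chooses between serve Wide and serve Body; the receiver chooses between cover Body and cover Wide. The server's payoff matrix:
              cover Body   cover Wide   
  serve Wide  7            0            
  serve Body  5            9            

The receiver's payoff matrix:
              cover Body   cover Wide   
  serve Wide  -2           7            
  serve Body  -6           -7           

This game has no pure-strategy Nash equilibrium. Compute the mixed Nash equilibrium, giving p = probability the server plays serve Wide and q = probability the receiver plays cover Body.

p = 1/10, q = 9/11

In a mixed equilibrium the receiver is indifferent between cover Body and cover Wide; this condition fixes p.
  the receiver's payoff to cover Body: p·(-2) + (1−p)·(-6) = 4p - 6
  the receiver's payoff to cover Wide: p·7 + (1−p)·(-7) = 14p - 7
  4p - 6 = 14p - 7  ⇒  -10p = -1  ⇒  p = 1/10.
The receiver's mix must leave the server indifferent between serve Wide and serve Body.
  the server's payoff from serve Wide: q·7 + (1−q)·0 = 7q
  the server's payoff from serve Body: q·5 + (1−q)·9 = -4q + 9
  7q = -4q + 9  ⇒  11q = 9  ⇒  q = 9/11.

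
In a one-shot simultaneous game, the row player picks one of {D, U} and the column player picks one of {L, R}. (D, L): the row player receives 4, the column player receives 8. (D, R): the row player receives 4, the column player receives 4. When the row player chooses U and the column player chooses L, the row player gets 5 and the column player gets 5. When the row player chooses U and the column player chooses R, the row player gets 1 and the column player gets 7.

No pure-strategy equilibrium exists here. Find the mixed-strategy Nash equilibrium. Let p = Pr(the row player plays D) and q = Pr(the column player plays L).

p = 1/3, q = 3/4

In a mixed equilibrium the column player is indifferent between L and R; this condition fixes p.
  the column player's payoff to L: p·8 + (1−p)·5 = 3p + 5
  the column player's payoff to R: p·4 + (1−p)·7 = -3p + 7
  3p + 5 = -3p + 7  ⇒  6p = 2  ⇒  p = 1/3.
Set the row player's expected payoff from D equal to that from U:
  the row player's expected payoff from D: q·4 + (1−q)·4 = 4
  the row player's expected payoff from U: q·5 + (1−q)·1 = 4q + 1
  4 = 4q + 1  ⇒  -4q = -3  ⇒  q = 3/4.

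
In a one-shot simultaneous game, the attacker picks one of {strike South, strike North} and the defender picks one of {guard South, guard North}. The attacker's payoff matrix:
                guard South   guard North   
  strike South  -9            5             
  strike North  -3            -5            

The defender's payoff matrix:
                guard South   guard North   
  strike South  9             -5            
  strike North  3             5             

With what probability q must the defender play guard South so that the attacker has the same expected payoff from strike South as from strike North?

q = 5/8

Set the attacker's expected payoff from strike South equal to that from strike North:
  the attacker's payoff to strike South: q·(-9) + (1−q)·5 = -14q + 5
  the attacker's payoff to strike North: q·(-3) + (1−q)·(-5) = 2q - 5
  -14q + 5 = 2q - 5  ⇒  -16q = -10  ⇒  q = 5/8.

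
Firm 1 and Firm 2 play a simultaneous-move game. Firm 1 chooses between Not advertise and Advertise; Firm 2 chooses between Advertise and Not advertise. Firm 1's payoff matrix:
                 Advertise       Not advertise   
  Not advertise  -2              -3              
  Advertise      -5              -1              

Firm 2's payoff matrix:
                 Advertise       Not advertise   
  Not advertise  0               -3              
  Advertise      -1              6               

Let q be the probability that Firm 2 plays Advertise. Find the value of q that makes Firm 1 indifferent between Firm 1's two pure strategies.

Firm 2's mix must leave Firm 1 indifferent between Not advertise and Advertise.
  Firm 1's payoff to Not advertise: q·(-2) + (1−q)·(-3) = q - 3
  Firm 1's payoff to Advertise: q·(-5) + (1−q)·(-1) = -4q - 1
  q - 3 = -4q - 1  ⇒  5q = 2  ⇒  q = 2/5.

q = 2/5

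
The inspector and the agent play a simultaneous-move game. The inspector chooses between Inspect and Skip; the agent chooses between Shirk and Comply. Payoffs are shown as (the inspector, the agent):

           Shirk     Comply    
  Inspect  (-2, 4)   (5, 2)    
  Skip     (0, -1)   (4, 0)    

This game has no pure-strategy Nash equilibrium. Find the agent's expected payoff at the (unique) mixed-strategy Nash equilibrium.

2/3

The inspector's mix must leave the agent indifferent between Shirk and Comply.
  the agent's payoff to Shirk: p·4 + (1−p)·(-1) = 5p - 1
  the agent's payoff to Comply: p·2 + (1−p)·0 = 2p
  5p - 1 = 2p  ⇒  3p = 1  ⇒  p = 1/3.
At equilibrium the agent is indifferent across columns, so the agent's payoff equals the payoff from Shirk: (1/3)·4 + (2/3)·(-1) = 2/3.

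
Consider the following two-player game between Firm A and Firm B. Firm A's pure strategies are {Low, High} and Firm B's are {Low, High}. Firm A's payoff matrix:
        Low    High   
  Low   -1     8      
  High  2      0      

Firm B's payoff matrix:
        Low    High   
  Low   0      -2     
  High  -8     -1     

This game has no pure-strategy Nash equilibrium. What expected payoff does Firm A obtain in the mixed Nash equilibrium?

In a mixed equilibrium Firm A is indifferent between Low and High; this condition fixes q.
  Firm A's expected payoff from Low: q·(-1) + (1−q)·8 = -9q + 8
  Firm A's expected payoff from High: q·2 + (1−q)·0 = 2q
  -9q + 8 = 2q  ⇒  -11q = -8  ⇒  q = 8/11.
At equilibrium Firm A is indifferent across rows, so Firm A's payoff equals the payoff from Low: (8/11)·(-1) + (3/11)·8 = 16/11.

16/11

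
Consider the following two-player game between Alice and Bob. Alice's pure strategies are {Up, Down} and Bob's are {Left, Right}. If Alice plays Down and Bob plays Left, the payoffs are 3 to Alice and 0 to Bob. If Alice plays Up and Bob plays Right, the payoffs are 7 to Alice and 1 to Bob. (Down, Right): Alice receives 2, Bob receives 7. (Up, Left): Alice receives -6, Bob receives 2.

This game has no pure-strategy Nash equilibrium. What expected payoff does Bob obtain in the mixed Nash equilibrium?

Alice's mix must leave Bob indifferent between Left and Right.
  Bob's expected payoff from Left: p·2 + (1−p)·0 = 2p
  Bob's expected payoff from Right: p·1 + (1−p)·7 = -6p + 7
  2p = -6p + 7  ⇒  8p = 7  ⇒  p = 7/8.
At equilibrium Bob is indifferent across columns, so Bob's payoff equals the payoff from Left: (7/8)·2 + (1/8)·0 = 7/4.

7/4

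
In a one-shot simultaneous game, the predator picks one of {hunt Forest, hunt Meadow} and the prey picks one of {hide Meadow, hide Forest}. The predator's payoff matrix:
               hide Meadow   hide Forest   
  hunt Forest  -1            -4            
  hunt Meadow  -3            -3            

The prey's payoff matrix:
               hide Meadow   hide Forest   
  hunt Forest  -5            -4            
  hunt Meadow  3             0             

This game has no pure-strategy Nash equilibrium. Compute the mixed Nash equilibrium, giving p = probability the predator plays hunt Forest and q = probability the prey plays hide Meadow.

For the prey to be willing to mix, the prey must be indifferent between hide Meadow and hide Forest, which pins down the predator's mix.
  the prey's expected payoff from hide Meadow: p·(-5) + (1−p)·3 = -8p + 3
  the prey's expected payoff from hide Forest: p·(-4) + (1−p)·0 = -4p
  -8p + 3 = -4p  ⇒  -4p = -3  ⇒  p = 3/4.
In a mixed equilibrium the predator is indifferent between hunt Forest and hunt Meadow; this condition fixes q.
  the predator's expected payoff from hunt Forest: q·(-1) + (1−q)·(-4) = 3q - 4
  the predator's expected payoff from hunt Meadow: q·(-3) + (1−q)·(-3) = -3
  3q - 4 = -3  ⇒  3q = 1  ⇒  q = 1/3.

p = 3/4, q = 1/3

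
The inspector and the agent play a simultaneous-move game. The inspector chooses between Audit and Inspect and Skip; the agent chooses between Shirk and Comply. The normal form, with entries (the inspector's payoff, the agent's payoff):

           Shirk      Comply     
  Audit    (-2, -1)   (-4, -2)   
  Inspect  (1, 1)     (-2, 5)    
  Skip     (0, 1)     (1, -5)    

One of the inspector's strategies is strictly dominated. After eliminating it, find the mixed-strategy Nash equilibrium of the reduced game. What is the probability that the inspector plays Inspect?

p = 3/5

The inspector's strategy Audit is strictly dominated by Inspect: 1 > -2 and -2 > -4. Eliminate Audit.
The inspector's mix must leave the agent indifferent between Shirk and Comply.
  the agent's payoff from Shirk: p·1 + (1−p)·1 = 1
  the agent's payoff from Comply: p·5 + (1−p)·(-5) = 10p - 5
  1 = 10p - 5  ⇒  -10p = -6  ⇒  p = 3/5.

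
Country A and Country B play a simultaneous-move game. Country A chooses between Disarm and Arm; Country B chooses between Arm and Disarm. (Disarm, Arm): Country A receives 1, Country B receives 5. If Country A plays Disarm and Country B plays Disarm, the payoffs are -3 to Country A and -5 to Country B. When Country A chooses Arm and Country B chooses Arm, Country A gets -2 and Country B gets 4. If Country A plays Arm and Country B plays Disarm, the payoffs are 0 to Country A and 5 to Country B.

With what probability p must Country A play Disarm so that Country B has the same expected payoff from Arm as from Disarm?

p = 1/11

Country B's indifference between Arm and Disarm determines Country A's mixing probability p:
  Country B's expected payoff from Arm: p·5 + (1−p)·4 = p + 4
  Country B's expected payoff from Disarm: p·(-5) + (1−p)·5 = -10p + 5
  p + 4 = -10p + 5  ⇒  11p = 1  ⇒  p = 1/11.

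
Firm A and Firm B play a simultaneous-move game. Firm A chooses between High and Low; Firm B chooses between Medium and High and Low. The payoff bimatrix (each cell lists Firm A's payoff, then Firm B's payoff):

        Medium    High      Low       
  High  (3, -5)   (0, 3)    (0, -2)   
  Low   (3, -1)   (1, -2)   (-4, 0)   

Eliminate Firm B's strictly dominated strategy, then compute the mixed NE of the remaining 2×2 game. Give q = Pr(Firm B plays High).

q = 4/5

Firm B's strategy Medium is strictly dominated by Low: -2 > -5 and 0 > -1. Eliminate Medium.
Firm B's mix must leave Firm A indifferent between High and Low.
  Firm A's payoff to High: q·0 + (1−q)·0 = 0
  Firm A's payoff to Low: q·1 + (1−q)·(-4) = 5q - 4
  0 = 5q - 4  ⇒  -5q = -4  ⇒  q = 4/5.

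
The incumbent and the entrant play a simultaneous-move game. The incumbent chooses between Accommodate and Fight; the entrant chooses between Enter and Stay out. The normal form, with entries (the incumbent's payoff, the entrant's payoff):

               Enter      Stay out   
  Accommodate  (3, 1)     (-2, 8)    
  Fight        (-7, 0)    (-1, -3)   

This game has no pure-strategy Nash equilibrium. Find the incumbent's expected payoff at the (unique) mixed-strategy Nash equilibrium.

-17/11

The incumbent's indifference between Accommodate and Fight determines the entrant's mixing probability q:
  the incumbent's payoff to Accommodate: q·3 + (1−q)·(-2) = 5q - 2
  the incumbent's payoff to Fight: q·(-7) + (1−q)·(-1) = -6q - 1
  5q - 2 = -6q - 1  ⇒  11q = 1  ⇒  q = 1/11.
At equilibrium the incumbent is indifferent across rows, so the incumbent's payoff equals the payoff from Accommodate: (1/11)·3 + (10/11)·(-2) = -17/11.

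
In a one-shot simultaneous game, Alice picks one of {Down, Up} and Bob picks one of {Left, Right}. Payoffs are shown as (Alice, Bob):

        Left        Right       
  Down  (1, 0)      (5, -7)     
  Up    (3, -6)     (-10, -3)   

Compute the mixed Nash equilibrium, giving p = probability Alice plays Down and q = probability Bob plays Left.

In a mixed equilibrium Bob is indifferent between Left and Right; this condition fixes p.
  Bob's payoff to Left: p·0 + (1−p)·(-6) = 6p - 6
  Bob's payoff to Right: p·(-7) + (1−p)·(-3) = -4p - 3
  6p - 6 = -4p - 3  ⇒  10p = 3  ⇒  p = 3/10.
Alice's indifference between Down and Up determines Bob's mixing probability q:
  Alice's expected payoff from Down: q·1 + (1−q)·5 = -4q + 5
  Alice's expected payoff from Up: q·3 + (1−q)·(-10) = 13q - 10
  -4q + 5 = 13q - 10  ⇒  -17q = -15  ⇒  q = 15/17.

p = 3/10, q = 15/17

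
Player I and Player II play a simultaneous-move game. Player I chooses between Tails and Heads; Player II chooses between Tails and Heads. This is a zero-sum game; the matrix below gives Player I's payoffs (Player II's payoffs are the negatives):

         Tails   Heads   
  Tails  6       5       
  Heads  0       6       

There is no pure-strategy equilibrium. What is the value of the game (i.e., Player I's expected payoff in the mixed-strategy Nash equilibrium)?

For Player I to be willing to mix, Player I must be indifferent between Tails and Heads, which pins down Player II's mix.
  Player I's expected payoff from Tails: q·6 + (1−q)·5 = q + 5
  Player I's expected payoff from Heads: q·0 + (1−q)·6 = -6q + 6
  q + 5 = -6q + 6  ⇒  7q = 1  ⇒  q = 1/7.
The value is Player I's expected payoff against this mix (using Tails): (1/7)·6 + (6/7)·5 = 36/7.

v = 36/7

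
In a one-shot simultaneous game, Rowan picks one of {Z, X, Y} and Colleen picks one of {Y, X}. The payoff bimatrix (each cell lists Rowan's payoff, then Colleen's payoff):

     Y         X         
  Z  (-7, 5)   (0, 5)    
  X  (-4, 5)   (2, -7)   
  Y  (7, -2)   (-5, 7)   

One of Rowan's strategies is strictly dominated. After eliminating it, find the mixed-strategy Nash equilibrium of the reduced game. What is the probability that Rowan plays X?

p = 3/7

Rowan's strategy Z is strictly dominated by X: -4 > -7 and 2 > 0. Eliminate Z.
Colleen's indifference between Y and X determines Rowan's mixing probability p:
  Colleen's payoff from Y: p·5 + (1−p)·(-2) = 7p - 2
  Colleen's payoff from X: p·(-7) + (1−p)·7 = -14p + 7
  7p - 2 = -14p + 7  ⇒  21p = 9  ⇒  p = 3/7.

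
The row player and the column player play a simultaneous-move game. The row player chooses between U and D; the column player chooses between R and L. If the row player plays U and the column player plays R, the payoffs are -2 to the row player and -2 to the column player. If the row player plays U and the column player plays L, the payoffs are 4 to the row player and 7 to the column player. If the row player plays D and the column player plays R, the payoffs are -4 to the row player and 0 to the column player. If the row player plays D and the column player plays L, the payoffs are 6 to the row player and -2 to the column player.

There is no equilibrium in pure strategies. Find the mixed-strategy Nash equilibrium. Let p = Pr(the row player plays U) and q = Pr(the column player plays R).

The column player's indifference between R and L determines the row player's mixing probability p:
  the column player's payoff from R: p·(-2) + (1−p)·0 = -2p
  the column player's payoff from L: p·7 + (1−p)·(-2) = 9p - 2
  -2p = 9p - 2  ⇒  -11p = -2  ⇒  p = 2/11.
For the row player to be willing to mix, the row player must be indifferent between U and D, which pins down the column player's mix.
  the row player's expected payoff from U: q·(-2) + (1−q)·4 = -6q + 4
  the row player's expected payoff from D: q·(-4) + (1−q)·6 = -10q + 6
  -6q + 4 = -10q + 6  ⇒  4q = 2  ⇒  q = 1/2.

p = 2/11, q = 1/2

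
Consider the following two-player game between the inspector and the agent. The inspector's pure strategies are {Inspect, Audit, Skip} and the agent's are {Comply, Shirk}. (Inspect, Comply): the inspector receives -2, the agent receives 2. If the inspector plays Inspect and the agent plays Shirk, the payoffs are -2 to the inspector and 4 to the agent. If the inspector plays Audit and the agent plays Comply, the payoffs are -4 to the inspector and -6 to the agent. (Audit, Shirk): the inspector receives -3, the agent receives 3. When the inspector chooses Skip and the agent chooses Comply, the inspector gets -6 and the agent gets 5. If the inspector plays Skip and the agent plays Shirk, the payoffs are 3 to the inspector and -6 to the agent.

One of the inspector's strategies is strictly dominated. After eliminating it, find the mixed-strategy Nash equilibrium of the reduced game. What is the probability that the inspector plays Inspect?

p = 11/13

The inspector's strategy Audit is strictly dominated by Inspect: -2 > -4 and -2 > -3. Eliminate Audit.
The inspector's mix must leave the agent indifferent between Comply and Shirk.
  the agent's expected payoff from Comply: p·2 + (1−p)·5 = -3p + 5
  the agent's expected payoff from Shirk: p·4 + (1−p)·(-6) = 10p - 6
  -3p + 5 = 10p - 6  ⇒  -13p = -11  ⇒  p = 11/13.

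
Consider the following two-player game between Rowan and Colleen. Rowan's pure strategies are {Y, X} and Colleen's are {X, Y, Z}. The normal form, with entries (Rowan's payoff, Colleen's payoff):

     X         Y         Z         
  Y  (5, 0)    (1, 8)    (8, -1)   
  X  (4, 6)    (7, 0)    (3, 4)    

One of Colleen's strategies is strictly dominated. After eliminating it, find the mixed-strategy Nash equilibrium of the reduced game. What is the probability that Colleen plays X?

q = 6/7

Colleen's strategy Z is strictly dominated by X: 0 > -1 and 6 > 4. Eliminate Z.
In a mixed equilibrium Rowan is indifferent between Y and X; this condition fixes q.
  Rowan's payoff from Y: q·5 + (1−q)·1 = 4q + 1
  Rowan's payoff from X: q·4 + (1−q)·7 = -3q + 7
  4q + 1 = -3q + 7  ⇒  7q = 6  ⇒  q = 6/7.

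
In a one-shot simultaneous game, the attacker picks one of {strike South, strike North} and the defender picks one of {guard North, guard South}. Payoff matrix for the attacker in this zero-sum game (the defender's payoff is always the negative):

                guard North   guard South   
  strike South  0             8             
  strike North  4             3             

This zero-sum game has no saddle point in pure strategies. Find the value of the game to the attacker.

Set the attacker's expected payoff from strike South equal to that from strike North:
  the attacker's payoff to strike South: q·0 + (1−q)·8 = -8q + 8
  the attacker's payoff to strike North: q·4 + (1−q)·3 = q + 3
  -8q + 8 = q + 3  ⇒  -9q = -5  ⇒  q = 5/9.
The value is the attacker's expected payoff against this mix (using strike South): (5/9)·0 + (4/9)·8 = 32/9.

v = 32/9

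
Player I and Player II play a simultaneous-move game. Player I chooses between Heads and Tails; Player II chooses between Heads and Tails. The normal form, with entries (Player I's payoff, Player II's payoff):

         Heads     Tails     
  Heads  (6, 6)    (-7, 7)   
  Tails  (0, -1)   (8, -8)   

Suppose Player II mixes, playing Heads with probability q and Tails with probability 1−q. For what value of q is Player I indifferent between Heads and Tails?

q = 5/7

Player II's mix must leave Player I indifferent between Heads and Tails.
  Player I's payoff to Heads: q·6 + (1−q)·(-7) = 13q - 7
  Player I's payoff to Tails: q·0 + (1−q)·8 = -8q + 8
  13q - 7 = -8q + 8  ⇒  21q = 15  ⇒  q = 5/7.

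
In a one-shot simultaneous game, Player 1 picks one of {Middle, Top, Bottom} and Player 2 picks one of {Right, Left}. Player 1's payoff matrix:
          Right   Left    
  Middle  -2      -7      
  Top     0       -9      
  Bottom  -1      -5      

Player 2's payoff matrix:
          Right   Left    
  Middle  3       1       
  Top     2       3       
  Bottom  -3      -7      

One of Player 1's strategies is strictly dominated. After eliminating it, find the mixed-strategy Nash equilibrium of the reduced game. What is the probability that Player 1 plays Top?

Player 1's strategy Middle is strictly dominated by Bottom: -1 > -2 and -5 > -7. Eliminate Middle.
For Player 2 to be willing to mix, Player 2 must be indifferent between Right and Left, which pins down Player 1's mix.
  Player 2's payoff to Right: p·2 + (1−p)·(-3) = 5p - 3
  Player 2's payoff to Left: p·3 + (1−p)·(-7) = 10p - 7
  5p - 3 = 10p - 7  ⇒  -5p = -4  ⇒  p = 4/5.

p = 4/5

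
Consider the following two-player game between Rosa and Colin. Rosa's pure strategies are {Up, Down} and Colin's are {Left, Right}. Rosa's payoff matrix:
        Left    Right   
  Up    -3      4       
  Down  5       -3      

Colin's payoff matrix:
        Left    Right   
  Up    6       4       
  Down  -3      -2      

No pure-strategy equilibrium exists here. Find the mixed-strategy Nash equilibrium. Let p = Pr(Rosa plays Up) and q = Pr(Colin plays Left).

Set Colin's expected payoff from Left equal to that from Right:
  Colin's payoff to Left: p·6 + (1−p)·(-3) = 9p - 3
  Colin's payoff to Right: p·4 + (1−p)·(-2) = 6p - 2
  9p - 3 = 6p - 2  ⇒  3p = 1  ⇒  p = 1/3.
Colin's mix must leave Rosa indifferent between Up and Down.
  Rosa's payoff to Up: q·(-3) + (1−q)·4 = -7q + 4
  Rosa's payoff to Down: q·5 + (1−q)·(-3) = 8q - 3
  -7q + 4 = 8q - 3  ⇒  -15q = -7  ⇒  q = 7/15.

p = 1/3, q = 7/15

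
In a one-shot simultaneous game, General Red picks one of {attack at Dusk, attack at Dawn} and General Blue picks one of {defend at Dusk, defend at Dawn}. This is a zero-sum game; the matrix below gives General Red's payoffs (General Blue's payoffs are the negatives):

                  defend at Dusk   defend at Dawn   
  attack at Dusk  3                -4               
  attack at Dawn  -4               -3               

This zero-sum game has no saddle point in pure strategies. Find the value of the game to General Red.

For General Red to be willing to mix, General Red must be indifferent between attack at Dusk and attack at Dawn, which pins down General Blue's mix.
  General Red's expected payoff from attack at Dusk: q·3 + (1−q)·(-4) = 7q - 4
  General Red's expected payoff from attack at Dawn: q·(-4) + (1−q)·(-3) = -q - 3
  7q - 4 = -q - 3  ⇒  8q = 1  ⇒  q = 1/8.
The value is General Red's expected payoff against this mix (using attack at Dusk): (1/8)·3 + (7/8)·(-4) = -25/8.

v = -25/8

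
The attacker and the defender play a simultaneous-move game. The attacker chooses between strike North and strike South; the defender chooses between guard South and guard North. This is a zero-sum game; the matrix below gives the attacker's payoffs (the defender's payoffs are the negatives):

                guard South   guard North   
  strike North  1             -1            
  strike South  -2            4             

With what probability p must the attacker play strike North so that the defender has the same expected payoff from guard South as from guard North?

The defender's indifference between guard South and guard North determines the attacker's mixing probability p:
  the defender's expected payoff from guard South: p·(-1) + (1−p)·2 = -3p + 2
  the defender's expected payoff from guard North: p·1 + (1−p)·(-4) = 5p - 4
  -3p + 2 = 5p - 4  ⇒  -8p = -6  ⇒  p = 3/4.

p = 3/4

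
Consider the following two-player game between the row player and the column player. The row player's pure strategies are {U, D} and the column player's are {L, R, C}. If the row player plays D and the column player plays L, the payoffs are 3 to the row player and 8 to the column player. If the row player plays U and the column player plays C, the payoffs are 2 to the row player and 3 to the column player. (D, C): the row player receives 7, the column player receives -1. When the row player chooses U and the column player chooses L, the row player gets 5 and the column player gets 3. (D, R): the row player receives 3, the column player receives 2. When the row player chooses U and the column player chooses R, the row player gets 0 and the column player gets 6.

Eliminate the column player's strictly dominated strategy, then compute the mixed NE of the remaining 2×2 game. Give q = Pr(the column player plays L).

The column player's strategy C is strictly dominated by R: 6 > 3 and 2 > -1. Eliminate C.
The row player's indifference between U and D determines the column player's mixing probability q:
  the row player's expected payoff from U: q·5 + (1−q)·0 = 5q
  the row player's expected payoff from D: q·3 + (1−q)·3 = 3
  5q = 3  ⇒  5q = 3  ⇒  q = 3/5.

q = 3/5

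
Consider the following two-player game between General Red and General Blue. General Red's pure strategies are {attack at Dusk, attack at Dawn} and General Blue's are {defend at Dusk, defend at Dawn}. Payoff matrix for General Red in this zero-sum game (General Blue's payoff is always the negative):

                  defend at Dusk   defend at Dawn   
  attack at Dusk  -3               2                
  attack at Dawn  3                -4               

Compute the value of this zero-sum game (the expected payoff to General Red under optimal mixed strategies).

v = -1/2

In a mixed equilibrium General Red is indifferent between attack at Dusk and attack at Dawn; this condition fixes q.
  General Red's expected payoff from attack at Dusk: q·(-3) + (1−q)·2 = -5q + 2
  General Red's expected payoff from attack at Dawn: q·3 + (1−q)·(-4) = 7q - 4
  -5q + 2 = 7q - 4  ⇒  -12q = -6  ⇒  q = 1/2.
The value is General Red's expected payoff against this mix (using attack at Dusk): (1/2)·(-3) + (1/2)·2 = -1/2.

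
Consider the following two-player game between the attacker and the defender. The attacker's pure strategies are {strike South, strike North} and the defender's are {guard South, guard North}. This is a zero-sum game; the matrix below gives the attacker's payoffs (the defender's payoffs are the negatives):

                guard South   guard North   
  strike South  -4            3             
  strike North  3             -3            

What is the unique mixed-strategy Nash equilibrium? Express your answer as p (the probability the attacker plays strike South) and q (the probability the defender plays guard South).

The defender's indifference between guard South and guard North determines the attacker's mixing probability p:
  the defender's expected payoff from guard South: p·4 + (1−p)·(-3) = 7p - 3
  the defender's expected payoff from guard North: p·(-3) + (1−p)·3 = -6p + 3
  7p - 3 = -6p + 3  ⇒  13p = 6  ⇒  p = 6/13.
In a mixed equilibrium the attacker is indifferent between strike South and strike North; this condition fixes q.
  the attacker's payoff to strike South: q·(-4) + (1−q)·3 = -7q + 3
  the attacker's payoff to strike North: q·3 + (1−q)·(-3) = 6q - 3
  -7q + 3 = 6q - 3  ⇒  -13q = -6  ⇒  q = 6/13.

p = 6/13, q = 6/13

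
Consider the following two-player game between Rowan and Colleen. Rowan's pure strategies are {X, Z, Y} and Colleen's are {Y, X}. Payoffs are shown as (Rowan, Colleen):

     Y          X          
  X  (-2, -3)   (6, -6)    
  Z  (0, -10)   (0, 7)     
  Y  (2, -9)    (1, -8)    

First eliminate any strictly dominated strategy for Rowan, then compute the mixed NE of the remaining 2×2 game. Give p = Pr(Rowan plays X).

p = 1/4

Rowan's strategy Z is strictly dominated by Y: 2 > 0 and 1 > 0. Eliminate Z.
In a mixed equilibrium Colleen is indifferent between Y and X; this condition fixes p.
  Colleen's expected payoff from Y: p·(-3) + (1−p)·(-9) = 6p - 9
  Colleen's expected payoff from X: p·(-6) + (1−p)·(-8) = 2p - 8
  6p - 9 = 2p - 8  ⇒  4p = 1  ⇒  p = 1/4.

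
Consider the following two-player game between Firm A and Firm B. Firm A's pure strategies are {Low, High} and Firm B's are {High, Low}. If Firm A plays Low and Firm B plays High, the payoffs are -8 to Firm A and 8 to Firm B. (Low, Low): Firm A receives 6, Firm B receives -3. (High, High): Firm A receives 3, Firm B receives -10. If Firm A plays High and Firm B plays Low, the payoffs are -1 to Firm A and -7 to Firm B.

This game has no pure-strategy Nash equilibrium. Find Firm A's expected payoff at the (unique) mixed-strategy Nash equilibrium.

Firm A's indifference between Low and High determines Firm B's mixing probability q:
  Firm A's payoff from Low: q·(-8) + (1−q)·6 = -14q + 6
  Firm A's payoff from High: q·3 + (1−q)·(-1) = 4q - 1
  -14q + 6 = 4q - 1  ⇒  -18q = -7  ⇒  q = 7/18.
At equilibrium Firm A is indifferent across rows, so Firm A's payoff equals the payoff from Low: (7/18)·(-8) + (11/18)·6 = 5/9.

5/9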